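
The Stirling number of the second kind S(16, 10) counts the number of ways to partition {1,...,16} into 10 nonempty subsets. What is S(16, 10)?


Using the explicit formula S(n,k) = (1/k!) sum_{j=0}^{k} (-1)^(k-j) C(k,j) j^n:
S(16, 10) = 193754990
Equivalently, S(n,k) is n! times the coefficient of x^n in the EGF (e^x - 1)^k / k!.

193754990


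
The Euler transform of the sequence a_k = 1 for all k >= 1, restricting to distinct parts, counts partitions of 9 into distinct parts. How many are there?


Partitions of 9 into distinct parts can be computed via generating function.
Product (1+x)(1+x^2)(1+x^3)...
The coefficient of x^9 = 8

8


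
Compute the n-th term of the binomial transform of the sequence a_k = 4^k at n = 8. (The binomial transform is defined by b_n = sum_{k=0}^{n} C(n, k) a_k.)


With a_k = 4^k, b_n = sum_{k=0}^{n} C(n, k) 4^k = (1 + 4)^n by the binomial theorem.
For n = 8: (1 + 4)^8 = 5^8 = 390625.

390625


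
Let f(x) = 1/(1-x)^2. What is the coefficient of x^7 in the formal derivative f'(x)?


Differentiate: d/dx [ 1/(1-x)^r ] = r / (1-x)^(r+1).
Here r = 2, so f'(x) = 2 / (1-x)^3.
The expansion of 1/(1-x)^(r+1) has coefficient of x^n equal to C(n+r, r).
So the coefficient of x^7 in f'(x) is
2 * C(9, 2) = 2 * 36 = 72

72


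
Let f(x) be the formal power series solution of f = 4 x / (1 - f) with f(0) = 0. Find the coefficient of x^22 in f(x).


Apply Lagrange inversion: f = 4 x * phi(f) with phi(t) = 1/(1 - t), so
[x^n] f = 4^n * (1/n) [t^(n-1)] phi(t)^n = 4^n * (1/n) [t^(n-1)] (1 - t)^(-n) = 4^n * (1/n) C(2n - 2, n - 1) = 4^n * C_{n-1}.
For n = 22: C_21 = C(42, 21) / 22 = 538257874440/22 = 24466267020.
With the 4^22 = 17592186044416 factor, the coefficient is 17592186044416 * 24466267020 = 430415121228199435960320.

430415121228199435960320


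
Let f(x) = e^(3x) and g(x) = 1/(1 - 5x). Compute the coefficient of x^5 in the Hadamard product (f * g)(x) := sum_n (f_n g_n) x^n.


Expanding: f_k = 3^k/k! (from e^(3x)) and g_k = 5^k (from 1/(1 - 5x)). So the Hadamard coefficient (f * g)_k = 3^k 5^k / k! = (15)^k / k!.
For k = 5: 15^5/5! = 759375/120 = 50625/8.

50625/8


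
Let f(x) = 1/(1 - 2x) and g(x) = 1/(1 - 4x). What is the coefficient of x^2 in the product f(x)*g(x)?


The coefficient of x^n in f*g is the Cauchy product: sum_{k=0}^{n} a^k * b^(n-k).
With a=2, b=4, n=2:
sum_{k=0}^{2} 2^k * 4^(2-k)
= 28

28


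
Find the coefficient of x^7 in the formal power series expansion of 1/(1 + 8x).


Write 1/(1 + c x) = 1/(1 - (-c) x) and apply the geometric-series identity
1/(1 - y) = sum_{k>=0} y^k to get 1/(1 + c x) = sum_{k>=0} (-c)^k x^k.
So the coefficient of x^k is (-c)^k = (-1)^k * c^k.
Here c = 8 and k = 7:
(-8)^7 = -1 * 2097152 = -2097152

-2097152


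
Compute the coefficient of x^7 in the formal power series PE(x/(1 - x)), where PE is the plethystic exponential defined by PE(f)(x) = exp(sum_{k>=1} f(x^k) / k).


For f(x) = x/(1 - x) we have
sum_{k>=1} f(x^k) / k = sum_{k>=1} (1/k) * x^k / (1 - x^k) = sum_{k, m >= 1} x^(k m) / k,
which after exponentiating simplifies to
PE(x/(1 - x)) = prod_{k>=1} 1 / (1 - x^k).
This is the generating function for the partition function p(n), so the coefficient of x^7 is p(7).
Computing p(7) by dynamic programming over parts 1, 2, ..., 7: p(7) = 15.

15


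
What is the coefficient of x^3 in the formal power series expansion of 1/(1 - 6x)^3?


The general identity 1/(1 - c x)^r = sum_{k>=0} c^k C(k + r - 1, r - 1) x^k follows by substituting y = c x into 1/(1 - y)^r = sum_{k>=0} C(k + r - 1, r - 1) y^k.
For c = 6, r = 3, k = 3:
6^3 * C(5, 2) = 216 * 10 = 2160.

2160


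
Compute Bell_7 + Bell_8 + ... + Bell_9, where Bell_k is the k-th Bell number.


Recall Bell_k counts set partitions of a k-set (with Bell_0 = 1 by convention).
Bell_7 through Bell_9: 877, 4140, 21147
Sum = 877 + 4140 + 21147 = 26164.

26164


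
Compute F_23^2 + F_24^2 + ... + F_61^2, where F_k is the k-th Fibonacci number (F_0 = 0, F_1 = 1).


There is a standard identity sum_{k=0}^{N} F_k^2 = F_N * F_{N+1} (proved inductively from the telescoping relation F_k^2 = F_k F_{k+1} - F_{k-1} F_k). Then
sum_{k=23}^{61} F_k^2 = F_61 F_62 - F_22 F_23.
Computing: F_61 = 2504730781961, F_62 = 4052739537881, F_22 = 17711, F_23 = 28657.
Sum = 2504730781961 * 4052739537881 - 17711 * 28657 = 10151021471800938403420514.

10151021471800938403420514


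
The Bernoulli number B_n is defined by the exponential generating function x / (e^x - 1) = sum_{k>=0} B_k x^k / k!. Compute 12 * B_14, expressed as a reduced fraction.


Bernoulli numbers can also be computed recursively via B_0 = 1 and sum_{j=0}^{m} C(m+1, j) B_j = 0 for m >= 1. Odd-index Bernoulli numbers vanish for k >= 3.
Computing B_14 = 7/6, so 12 * B_14 = 12 * 7/6 = 14.

14


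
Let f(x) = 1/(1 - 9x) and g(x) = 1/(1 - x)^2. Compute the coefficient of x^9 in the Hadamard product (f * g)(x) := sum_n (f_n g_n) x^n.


f has coefficients f_k = 9^k. For g = 1/(1 - x)^2 the coefficient is g_k = C(k + 1, 1) = k + 1. The Hadamard coefficient is (f * g)_k = 9^k * (k + 1).
For k = 9: 9^9 * 10 = 387420489 * 10 = 3874204890.

3874204890


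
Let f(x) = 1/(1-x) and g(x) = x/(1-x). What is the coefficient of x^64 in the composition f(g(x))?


First simplify the composition: f(g(x)) = 1/(1 - x/(1-x)) = (1-x)/((1-x) - x) = (1-x)/(1-2x).
Now extract the coefficient. Write (1-x)/(1-2x) = 1/(1-2x) - x/(1-2x).
The coefficient of x^n in 1/(1-2x) is 2^n, and in x/(1-2x) is 2^(n-1) (for n >= 1).
So the coefficient of x^64 is 2^64 - 2^63 = 18446744073709551616 - 9223372036854775808 = 9223372036854775808.

9223372036854775808


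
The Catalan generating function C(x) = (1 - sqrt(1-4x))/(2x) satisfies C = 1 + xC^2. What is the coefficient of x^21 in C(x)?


Substituting x -> x scales the n-th coefficient by 1, so [x^21] C(x) = C_21.
C_21 = C(2*21, 21)/(22) = 538257874440/22 = 24466267020.
= 24466267020.

24466267020


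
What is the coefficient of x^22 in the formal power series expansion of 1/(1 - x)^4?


The negative binomial / multiset identity is
1/(1 - x)^r = sum_{k>=0} C(k + r - 1, r - 1) x^k.
Here r = 4 and k = 22, so the coefficient is
C(22 + 3, 3) = C(25, 3)
= 2300

2300


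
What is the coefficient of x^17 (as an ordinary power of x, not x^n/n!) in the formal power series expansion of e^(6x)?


The exponential series is e^y = sum_{k>=0} y^k / k!. Substituting y = 6x gives
e^(6x) = sum_{k>=0} 6^k x^k / k!.
So the coefficient of x^n is a^n/n! with a = 6, n = 17:
6^17 / 17! = 16926659444736/355687428096000 = 708588/14889875

708588/14889875


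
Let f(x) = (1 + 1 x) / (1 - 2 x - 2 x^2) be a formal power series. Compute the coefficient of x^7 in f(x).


Write f(x) = sum_{k>=0} a_k x^k. Multiplying both sides by 1 - 2 x - 2 x^2 gives
(1 - 2 x - 2 x^2) sum_{k>=0} a_k x^k = 1 + 1 x.
Matching coefficients:
 x^0: a_0 = 1
 x^1: a_1 - 2 a_0 = 1  =>  a_1 = 2*1 + 1 = 3
 x^k (k >= 2): a_k = 2 a_{k-1} + 2 a_{k-2}.
Iterating: a_2 = 8, a_3 = 22, a_4 = 60, a_5 = 164, a_6 = 448, a_7 = 1224.
So the coefficient of x^7 is 1224.

1224


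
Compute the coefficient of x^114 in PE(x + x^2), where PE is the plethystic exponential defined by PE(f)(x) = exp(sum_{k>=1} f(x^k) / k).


With f(x) = x + x^2, the exponent is sum_{k>=1} (x^k + x^(2k)) / k = -ln(1 - x) - ln(1 - x^2). Exponentiating:
PE(x + x^2) = 1 / ((1 - x)(1 - x^2)).
This is the generating function for partitions of n into parts of size 1 or 2. The number of 2's can be any j in 0..57, and the rest are 1's, so
[x^114] = floor(114/2) + 1 = 58.

58


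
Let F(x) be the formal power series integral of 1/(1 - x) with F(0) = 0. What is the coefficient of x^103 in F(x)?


1/(1 - x) = sum_{k>=0} x^k. Integrating termwise and using F(0) = 0 gives
F(x) = sum_{k>=0} x^(k+1) / (k+1) = sum_{m>=1} x^m / m = -ln(1 - x).
So the coefficient of x^103 is 1/103 = 1/103.

1/103


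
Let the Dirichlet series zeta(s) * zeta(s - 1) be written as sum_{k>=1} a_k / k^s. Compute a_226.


Convolution gives a_k = sum_{d | k} d * 1 = sum_{d | k} d = sigma(k), the sum of positive divisors of k.
For k = 226, the divisors are 1, 2, 113, 226, so
sigma(226) = 1 + 2 + 113 + 226 = 342.

342


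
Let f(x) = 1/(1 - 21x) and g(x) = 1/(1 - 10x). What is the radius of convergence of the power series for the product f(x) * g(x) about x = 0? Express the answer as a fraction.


The radius of 1/(1 - 21x) is 1/21 (nearest singularity at x = 1/21), and the radius of 1/(1 - 10x) is 1/10.
The product f(x)*g(x) = 1/((1 - 21x)(1 - 10x)) has singularities at both 1/21 and 1/10, so its radius of convergence is the distance to the nearest one:
min(1/21, 1/10) = 1/21.

1/21


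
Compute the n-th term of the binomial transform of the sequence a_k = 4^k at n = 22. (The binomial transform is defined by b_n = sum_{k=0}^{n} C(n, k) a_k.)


With a_k = 4^k, b_n = sum_{k=0}^{n} C(n, k) 4^k = (1 + 4)^n by the binomial theorem.
For n = 22: (1 + 4)^22 = 5^22 = 2384185791015625.

2384185791015625


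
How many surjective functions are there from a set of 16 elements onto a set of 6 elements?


By inclusion-exclusion on which target elements are missed, the number of surjections from an n-set onto a k-set is
surj(n, k) = sum_{j=0}^{k} (-1)^j C(k, j) (k - j)^n.
Equivalently surj(n, k) = k! * S(n, k), where S(n, k) is the Stirling number of the second kind.
For n = 16, k = 6:
S(16, 6) = 2734926558, so
surj = 6! * 2734926558 = 720 * 2734926558 = 1969147121760.

1969147121760


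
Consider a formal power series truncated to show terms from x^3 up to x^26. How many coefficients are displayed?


From x^3 to x^26 inclusive, the count is 26 - 3 + 1 = 24.

24


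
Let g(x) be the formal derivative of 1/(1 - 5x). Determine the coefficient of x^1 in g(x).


Differentiate termwise: d/dx sum_{k>=0} 5^k x^k = sum_{k>=1} k 5^k x^(k-1) = sum_{j>=0} (j+1) 5^(j+1) x^j.
Equivalently, d/dx [1/(1 - 5x)] = 5/(1 - 5x)^2.
For j = 1: 2 * 5^2 = 2 * 25 = 50.

50


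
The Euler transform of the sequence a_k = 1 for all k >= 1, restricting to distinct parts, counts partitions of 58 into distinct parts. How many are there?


Partitions of 58 into distinct parts can be computed via generating function.
Product (1+x)(1+x^2)(1+x^3)...
The coefficient of x^58 = 8808

8808


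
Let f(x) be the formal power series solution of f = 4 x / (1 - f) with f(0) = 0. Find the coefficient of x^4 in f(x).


Apply Lagrange inversion: f = 4 x * phi(f) with phi(t) = 1/(1 - t), so
[x^n] f = 4^n * (1/n) [t^(n-1)] phi(t)^n = 4^n * (1/n) [t^(n-1)] (1 - t)^(-n) = 4^n * (1/n) C(2n - 2, n - 1) = 4^n * C_{n-1}.
For n = 4: C_3 = C(6, 3) / 4 = 20/4 = 5.
With the 4^4 = 256 factor, the coefficient is 256 * 5 = 1280.

1280


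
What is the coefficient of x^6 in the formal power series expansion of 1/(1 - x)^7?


The expansion 1/(1 - x)^r = sum_{k>=0} C(k + r - 1, r - 1) x^k follows from the multiset / negative-binomial theorem (or from repeated differentiation of the geometric series).
For r = 7 and k = 6:
C(12, 6) = 479001600 / (720 * 720) = 924.

924


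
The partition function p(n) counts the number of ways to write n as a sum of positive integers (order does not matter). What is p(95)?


Using the generating function prod_{k>=1} 1/(1-x^k), we compute p(95).
By dynamic programming over parts 1 through 95:
p(95) = 104651419

104651419


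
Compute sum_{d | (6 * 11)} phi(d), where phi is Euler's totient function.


First, 6 * 11 = 66. One classical identity is sum_{d | n} phi(d) = n (each k in [1, n] has a unique gcd with n, and among the k's with gcd(k, n) = n/d there are phi(d) of them). So the sum equals 66. We also verify directly:
Divisors of 66: 1, 2, 3, 6, 11, 22, 33, 66.
phi values: 1, 1, 2, 2, 10, 10, 20, 20.
Sum = 66.

66


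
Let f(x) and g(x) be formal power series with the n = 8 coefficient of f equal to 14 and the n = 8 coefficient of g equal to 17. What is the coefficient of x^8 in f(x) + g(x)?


Addition of formal power series is termwise.
The coefficient of x^8 in f + g = 14 + 17
= 31

31


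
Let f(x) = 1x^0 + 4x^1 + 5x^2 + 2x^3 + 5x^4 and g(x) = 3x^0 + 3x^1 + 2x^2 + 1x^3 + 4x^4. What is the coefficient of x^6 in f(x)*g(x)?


Cauchy product at x^6:
5*4 + 2*1 + 5*2
= 32

32


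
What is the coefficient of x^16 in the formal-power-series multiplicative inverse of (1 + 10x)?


The inverse is 1/(1 + 10x). Apply the geometric identity 1/(1 - y) = sum_{k>=0} y^k with y = -10x:
1/(1 + 10x) = sum_{k>=0} (-10)^k x^k.
So the coefficient of x^16 is (-10)^16 = 10000000000000000.

10000000000000000


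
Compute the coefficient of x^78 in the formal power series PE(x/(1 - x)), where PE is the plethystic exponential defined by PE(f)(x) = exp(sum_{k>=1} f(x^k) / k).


For f(x) = x/(1 - x) we have
sum_{k>=1} f(x^k) / k = sum_{k>=1} (1/k) * x^k / (1 - x^k) = sum_{k, m >= 1} x^(k m) / k,
which after exponentiating simplifies to
PE(x/(1 - x)) = prod_{k>=1} 1 / (1 - x^k).
This is the generating function for the partition function p(n), so the coefficient of x^78 is p(78).
Computing p(78) by dynamic programming over parts 1, 2, ..., 78: p(78) = 12132164.

12132164


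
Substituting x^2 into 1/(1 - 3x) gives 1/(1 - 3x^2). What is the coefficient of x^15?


Since 1/(1 - 3x^2) only has even powers of x,
the coefficient of x^15 (odd) is 0.

0


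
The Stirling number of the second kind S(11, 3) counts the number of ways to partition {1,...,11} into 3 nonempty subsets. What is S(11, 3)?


Using the explicit formula S(n,k) = (1/k!) sum_{j=0}^{k} (-1)^(k-j) C(k,j) j^n:
S(11, 3) = 28501
Equivalently, S(n,k) is n! times the coefficient of x^n in the EGF (e^x - 1)^k / k!.

28501


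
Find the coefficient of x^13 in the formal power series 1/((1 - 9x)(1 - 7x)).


By partial fractions or Cauchy convolution:
The coefficient equals sum_{k=0}^{13} 9^k * 7^(13-k).
= 11099284691056

11099284691056


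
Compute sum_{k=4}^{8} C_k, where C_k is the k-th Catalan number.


C_4 through C_8: 14, 42, 132, 429, 1430
Sum = 14 + 42 + 132 + 429 + 1430
= 2047

2047


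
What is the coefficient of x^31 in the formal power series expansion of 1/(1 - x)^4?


The negative binomial / multiset identity is
1/(1 - x)^r = sum_{k>=0} C(k + r - 1, r - 1) x^k.
Here r = 4 and k = 31, so the coefficient is
C(31 + 3, 3) = C(34, 3)
= 5984

5984


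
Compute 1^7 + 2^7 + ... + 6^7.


This power sum has a closed form given by Faulhaber's formula
sum_{k=1}^{m} k^p = (1 / (p + 1)) * sum_{j=0}^{p} C(p + 1, j) B_j m^(p + 1 - j),
but for small m direct computation is fastest:
1 + 128 + 2187 + 16384 + 78125 + 279936 = 376761.

376761


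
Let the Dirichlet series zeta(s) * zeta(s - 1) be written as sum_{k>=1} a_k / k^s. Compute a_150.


Convolution gives a_k = sum_{d | k} d * 1 = sum_{d | k} d = sigma(k), the sum of positive divisors of k.
For k = 150, the divisors are 1, 2, 3, 5, 6, 10, 15, 25, 30, 50, 75, 150, so
sigma(150) = 1 + 2 + 3 + 5 + 6 + 10 + 15 + 25 + 30 + 50 + 75 + 150 = 372.

372


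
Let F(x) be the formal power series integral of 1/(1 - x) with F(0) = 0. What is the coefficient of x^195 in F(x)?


1/(1 - x) = sum_{k>=0} x^k. Integrating termwise and using F(0) = 0 gives
F(x) = sum_{k>=0} x^(k+1) / (k+1) = sum_{m>=1} x^m / m = -ln(1 - x).
So the coefficient of x^195 is 1/195 = 1/195.

1/195


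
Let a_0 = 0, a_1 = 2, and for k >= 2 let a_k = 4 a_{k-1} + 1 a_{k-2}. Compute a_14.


Iterating the recurrence forward:
a_0 = 0
a_1 = 2
a_2 = 4*2 + 1*0 = 8
a_3 = 4*8 + 1*2 = 34
a_4 = 4*34 + 1*8 = 144
a_5 = 4*144 + 1*34 = 610
a_6 = 4*610 + 1*144 = 2584
a_7 = 4*2584 + 1*610 = 10946
a_8 = 4*10946 + 1*2584 = 46368
a_9 = 4*46368 + 1*10946 = 196418
a_10 = 4*196418 + 1*46368 = 832040
a_11 = 4*832040 + 1*196418 = 3524578
a_12 = 4*3524578 + 1*832040 = 14930352
a_13 = 4*14930352 + 1*3524578 = 63245986
a_14 = 4*63245986 + 1*14930352 = 267914296
So a_14 = 267914296.

267914296


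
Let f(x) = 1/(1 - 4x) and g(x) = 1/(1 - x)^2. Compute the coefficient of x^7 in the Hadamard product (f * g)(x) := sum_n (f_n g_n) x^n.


f has coefficients f_k = 4^k. For g = 1/(1 - x)^2 the coefficient is g_k = C(k + 1, 1) = k + 1. The Hadamard coefficient is (f * g)_k = 4^k * (k + 1).
For k = 7: 4^7 * 8 = 16384 * 8 = 131072.

131072


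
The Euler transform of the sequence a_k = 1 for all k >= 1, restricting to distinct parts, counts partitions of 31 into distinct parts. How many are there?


Partitions of 31 into distinct parts can be computed via generating function.
Product (1+x)(1+x^2)(1+x^3)...
The coefficient of x^31 = 340

340


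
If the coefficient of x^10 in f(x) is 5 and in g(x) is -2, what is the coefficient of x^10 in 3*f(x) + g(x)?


Scalar multiplication scales coefficients: 3 * 5 = 15.
Then add the g coefficient: 15 + -2
= 13

13


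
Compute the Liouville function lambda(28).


The Liouville function is lambda(k) = (-1)^Omega(k), where Omega(k) counts the prime factors of k with multiplicity.
Factoring: 28 = 2 * 2 * 7, so Omega(28) = 3.
lambda(28) = (-1)^3 = -1.

-1


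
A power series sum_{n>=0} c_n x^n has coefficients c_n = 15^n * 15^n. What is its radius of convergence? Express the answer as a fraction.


By the root test (Cauchy-Hadamard), the radius is R = 1 / limsup_n |c_n|^(1/n).
Here |c_n|^(1/n) = (15^n * 15^n)^(1/n) = 15 * 15 = 225 for all n.
So R = 1/225 = 1/225.

1/225


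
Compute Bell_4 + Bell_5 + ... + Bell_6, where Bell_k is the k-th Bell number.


Recall Bell_k counts set partitions of a k-set (with Bell_0 = 1 by convention).
Bell_4 through Bell_6: 15, 52, 203
Sum = 15 + 52 + 203 = 270.

270


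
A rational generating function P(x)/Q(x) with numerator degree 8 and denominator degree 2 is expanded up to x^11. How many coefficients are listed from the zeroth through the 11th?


Expanding up to x^11 gives the coefficients for x^0, x^1, ..., x^11.
That is 11 + 1 = 12 coefficients in total.

12


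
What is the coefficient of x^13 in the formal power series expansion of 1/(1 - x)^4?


The expansion 1/(1 - x)^r = sum_{k>=0} C(k + r - 1, r - 1) x^k follows from the multiset / negative-binomial theorem (or from repeated differentiation of the geometric series).
For r = 4 and k = 13:
C(16, 3) = 20922789888000 / (6 * 6227020800) = 560.

560


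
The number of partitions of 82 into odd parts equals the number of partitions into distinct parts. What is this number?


Computing partitions of 82 into odd parts (1, 3, 5, ...):
Using the generating function prod_{k>=0} 1/(1-x^(2k+1)),
the count is 92864

92864


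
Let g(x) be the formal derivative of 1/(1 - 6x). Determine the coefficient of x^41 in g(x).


Differentiate termwise: d/dx sum_{k>=0} 6^k x^k = sum_{k>=1} k 6^k x^(k-1) = sum_{j>=0} (j+1) 6^(j+1) x^j.
Equivalently, d/dx [1/(1 - 6x)] = 6/(1 - 6x)^2.
For j = 41: 42 * 6^42 = 42 * 481229803398374426442198455156736 = 20211651742731725910572335116582912.

20211651742731725910572335116582912


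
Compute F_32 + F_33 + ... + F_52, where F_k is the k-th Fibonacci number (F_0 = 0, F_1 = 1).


Use the identity sum_{k=0}^{N} F_k = F_{N+2} - 1 (which follows from F_{k+2} - F_{k+1} = F_k). Then
sum_{k=32}^{52} F_k = (F_{54} - 1) - (F_{33} - 1) = F_{54} - F_{33}.
Computing: F_{54} = 86267571272, F_{33} = 3524578, so
Sum = 86267571272 - 3524578 = 86264046694.

86264046694


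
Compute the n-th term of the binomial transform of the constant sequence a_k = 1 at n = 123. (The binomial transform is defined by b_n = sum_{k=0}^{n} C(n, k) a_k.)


With a_k = 1 for all k, b_n = sum_{k=0}^{n} C(n, k) = 2^n by the binomial theorem.
For n = 123: 2^123 = 10633823966279326983230456482242756608.

10633823966279326983230456482242756608


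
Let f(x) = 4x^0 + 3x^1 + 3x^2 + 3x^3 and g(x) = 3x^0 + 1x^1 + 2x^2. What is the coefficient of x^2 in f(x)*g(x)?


Cauchy product at x^2:
4*2 + 3*1 + 3*3
= 20

20


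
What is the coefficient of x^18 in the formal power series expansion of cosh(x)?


The Maclaurin series is cosh(t) = sum_{m>=0} t^(2m) / (2m)!, so substituting t = x, only even powers of x are nonzero, with coefficient of x^(2m) equal to 1 / (2m)!.
For x^18 the coefficient is 1/18! = 1/6402373705728000 = 1/6402373705728000.

1/6402373705728000


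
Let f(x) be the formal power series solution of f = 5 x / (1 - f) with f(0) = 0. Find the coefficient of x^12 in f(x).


Apply Lagrange inversion: f = 5 x * phi(f) with phi(t) = 1/(1 - t), so
[x^n] f = 5^n * (1/n) [t^(n-1)] phi(t)^n = 5^n * (1/n) [t^(n-1)] (1 - t)^(-n) = 5^n * (1/n) C(2n - 2, n - 1) = 5^n * C_{n-1}.
For n = 12: C_11 = C(22, 11) / 12 = 705432/12 = 58786.
With the 5^12 = 244140625 factor, the coefficient is 244140625 * 58786 = 14352050781250.

14352050781250


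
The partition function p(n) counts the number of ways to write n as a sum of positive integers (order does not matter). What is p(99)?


Using the generating function prod_{k>=1} 1/(1-x^k), we compute p(99).
By dynamic programming over parts 1 through 99:
p(99) = 169229875

169229875


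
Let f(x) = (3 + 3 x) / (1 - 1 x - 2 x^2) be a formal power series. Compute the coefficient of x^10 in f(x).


Write f(x) = sum_{k>=0} a_k x^k. Multiplying both sides by 1 - 1 x - 2 x^2 gives
(1 - 1 x - 2 x^2) sum_{k>=0} a_k x^k = 3 + 3 x.
Matching coefficients:
 x^0: a_0 = 3
 x^1: a_1 - 1 a_0 = 3  =>  a_1 = 1*3 + 3 = 6
 x^k (k >= 2): a_k = 1 a_{k-1} + 2 a_{k-2}.
Iterating: a_2 = 12, a_3 = 24, a_4 = 48, a_5 = 96, a_6 = 192, a_7 = 384, a_8 = 768, a_9 = 1536, a_10 = 3072.
So the coefficient of x^10 is 3072.

3072


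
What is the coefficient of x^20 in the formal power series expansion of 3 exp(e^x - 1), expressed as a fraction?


exp(e^x - 1) is the exponential generating function for the Bell numbers Bell_k: exp(e^x - 1) = sum_{k>=0} Bell_k x^k / k!.
So the coefficient of x^20 in 3 exp(e^x - 1) is 3 Bell_20 / 20!.
Computing: Bell_20 = 51724158235372 and 20! = 2432902008176640000, giving
3 * 51724158235372/2432902008176640000 = 263898766507/4137588449280000.

263898766507/4137588449280000


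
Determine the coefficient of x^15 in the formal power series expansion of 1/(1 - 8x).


The geometric series identity gives 1/(1 - c x) = sum_{k>=0} c^k x^k, so the coefficient of x^k is c^k.
Here c = 8 and k = 15.
Computing: 8^15 = 35184372088832

35184372088832


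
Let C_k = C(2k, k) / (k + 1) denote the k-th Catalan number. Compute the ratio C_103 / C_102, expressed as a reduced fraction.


Using C_k = (2k)! / (k! (k+1)!), the ratio C_{k+1}/C_k simplifies to
C_{k+1}/C_k = [(2k+2)! / ((k+1)! (k+2)!)] * [k! (k+1)! / (2k)!]
 = (2k+2)(2k+1) / ((k+1)(k+2)) = 2(2k+1) / (k+2).
For k = 102: 2(2*102 + 1) / (102 + 2) = 410/104 = 205/52.

205/52


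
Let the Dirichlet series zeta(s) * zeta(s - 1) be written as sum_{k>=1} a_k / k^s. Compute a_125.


Convolution gives a_k = sum_{d | k} d * 1 = sum_{d | k} d = sigma(k), the sum of positive divisors of k.
For k = 125, the divisors are 1, 5, 25, 125, so
sigma(125) = 1 + 5 + 25 + 125 = 156.

156


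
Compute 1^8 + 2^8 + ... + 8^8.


This power sum has a closed form given by Faulhaber's formula
sum_{k=1}^{m} k^p = (1 / (p + 1)) * sum_{j=0}^{p} C(p + 1, j) B_j m^(p + 1 - j),
but for small m direct computation is fastest:
1 + 256 + 6561 + 65536 + 390625 + 1679616 + 5764801 + 16777216 = 24684612.

24684612


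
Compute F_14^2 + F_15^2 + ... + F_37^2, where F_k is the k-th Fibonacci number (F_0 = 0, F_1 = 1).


There is a standard identity sum_{k=0}^{N} F_k^2 = F_N * F_{N+1} (proved inductively from the telescoping relation F_k^2 = F_k F_{k+1} - F_{k-1} F_k). Then
sum_{k=14}^{37} F_k^2 = F_37 F_38 - F_13 F_14.
Computing: F_37 = 24157817, F_38 = 39088169, F_13 = 233, F_14 = 377.
Sum = 24157817 * 39088169 - 233 * 377 = 944284833479232.

944284833479232


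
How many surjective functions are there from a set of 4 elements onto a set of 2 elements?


By inclusion-exclusion on which target elements are missed, the number of surjections from an n-set onto a k-set is
surj(n, k) = sum_{j=0}^{k} (-1)^j C(k, j) (k - j)^n.
Equivalently surj(n, k) = k! * S(n, k), where S(n, k) is the Stirling number of the second kind.
For n = 4, k = 2:
S(4, 2) = 7, so
surj = 2! * 7 = 2 * 7 = 14.

14


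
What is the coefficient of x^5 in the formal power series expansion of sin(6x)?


The Maclaurin series is sin(t) = sum_{k>=0} (-1)^k t^(2k+1) / (2k+1)!, so substituting t = 6x, only odd powers of x are nonzero, with coefficient of x^(2k+1) equal to (-1)^k 6^(2k+1) / (2k+1)!.
Write 5 = 2*2 + 1, giving the coefficient (-1)^2 * 6^5 / 5! = 7776/120 = 324/5.

324/5


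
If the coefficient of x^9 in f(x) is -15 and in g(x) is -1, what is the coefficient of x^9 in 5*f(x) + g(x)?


Scalar multiplication scales coefficients: 5 * -15 = -75.
Then add the g coefficient: -75 + -1
= -76

-76


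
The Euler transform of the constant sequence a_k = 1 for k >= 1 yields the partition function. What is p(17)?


The Euler transform converts the sequence a_k = 1 into the number of integer partitions.
Using the recurrence or dynamic programming:
p(17) = 297

297


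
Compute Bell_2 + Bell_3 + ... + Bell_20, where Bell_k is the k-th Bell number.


Recall Bell_k counts set partitions of a k-set (with Bell_0 = 1 by convention).
Bell_2 through Bell_20: 2, 5, 15, 52, 203, 877, 4140, 21147, 115975, 678570, 4213597, 27644437, 190899322, 1382958545, 10480142147, 82864869804, 682076806159, 5832742205057, 51724158235372
Sum = 2 + 5 + 15 + 52 + 203 + 877 + 4140 + 21147 + 115975 + 678570 + 4213597 + 27644437 + 190899322 + 1382958545 + 10480142147 + 82864869804 + 682076806159 + 5832742205057 + 51724158235372 = 58333928795426.

58333928795426


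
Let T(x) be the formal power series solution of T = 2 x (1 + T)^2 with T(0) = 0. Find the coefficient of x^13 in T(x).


Apply the Lagrange inversion formula: if T = 2 x * phi(T) with phi(t) = (1 + t)^2, then [x^n] T = 2^n * (1/n) [t^(n-1)] phi(t)^n = 2^n * (1/n) [t^(n-1)] (1 + t)^(2n) = 2^n * (1/n) C(2n, n-1).
Using the identity C(2n, n-1) = C(2n, n) * n / (n+1), the unscaled factor equals C(2n, n) / (n+1) = C_n, the n-th Catalan number.
For n = 13: C_13 = C(26, 13) / 14 = 10400600/14 = 742900.
With the 2^13 = 8192 factor, the coefficient is 8192 * 742900 = 6085836800.

6085836800


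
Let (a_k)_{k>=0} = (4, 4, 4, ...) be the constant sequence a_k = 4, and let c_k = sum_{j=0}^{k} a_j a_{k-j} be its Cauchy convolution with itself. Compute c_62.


Since a_j = 4 for all j >= 0, the convolution sum becomes
c_k = sum_{j=0}^{k} 4 * 4 = 16 * (k + 1).
Equivalently, the generating function of (a_k) is 4/(1 - x) and its square is 16/(1 - x)^2 = sum_{k>=0} 16(k + 1) x^k.
For k = 62: 16 * 63 = 1008.

1008


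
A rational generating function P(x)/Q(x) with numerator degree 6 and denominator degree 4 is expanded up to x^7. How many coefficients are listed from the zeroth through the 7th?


Expanding up to x^7 gives the coefficients for x^0, x^1, ..., x^7.
That is 7 + 1 = 8 coefficients in total.

8


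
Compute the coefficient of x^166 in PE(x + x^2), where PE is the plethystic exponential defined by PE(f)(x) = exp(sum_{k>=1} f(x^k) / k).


With f(x) = x + x^2, the exponent is sum_{k>=1} (x^k + x^(2k)) / k = -ln(1 - x) - ln(1 - x^2). Exponentiating:
PE(x + x^2) = 1 / ((1 - x)(1 - x^2)).
This is the generating function for partitions of n into parts of size 1 or 2. The number of 2's can be any j in 0..83, and the rest are 1's, so
[x^166] = floor(166/2) + 1 = 84.

84


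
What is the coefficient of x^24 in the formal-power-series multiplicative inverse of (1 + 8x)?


The inverse is 1/(1 + 8x). Apply the geometric identity 1/(1 - y) = sum_{k>=0} y^k with y = -8x:
1/(1 + 8x) = sum_{k>=0} (-8)^k x^k.
So the coefficient of x^24 is (-8)^24 = 4722366482869645213696.

4722366482869645213696


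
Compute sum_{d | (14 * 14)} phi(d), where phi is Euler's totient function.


First, 14 * 14 = 196. One classical identity is sum_{d | n} phi(d) = n (each k in [1, n] has a unique gcd with n, and among the k's with gcd(k, n) = n/d there are phi(d) of them). So the sum equals 196. We also verify directly:
Divisors of 196: 1, 2, 4, 7, 14, 28, 49, 98, 196.
phi values: 1, 1, 2, 6, 6, 12, 42, 42, 84.
Sum = 196.

196


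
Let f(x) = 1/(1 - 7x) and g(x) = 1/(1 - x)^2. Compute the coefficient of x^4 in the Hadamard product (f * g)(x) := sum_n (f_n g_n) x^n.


f has coefficients f_k = 7^k. For g = 1/(1 - x)^2 the coefficient is g_k = C(k + 1, 1) = k + 1. The Hadamard coefficient is (f * g)_k = 7^k * (k + 1).
For k = 4: 7^4 * 5 = 2401 * 5 = 12005.

12005


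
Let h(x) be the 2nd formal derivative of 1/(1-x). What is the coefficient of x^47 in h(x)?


Differentiating 2 times: d^2/dx^2 [1/(1-x)] = 2!/(1-x)^3.
The expansion 1/(1-x)^3 = sum_{k>=0} C(k+2, 2) x^k, so the coefficient of x^n in 2!/(1-x)^3 is 2! * C(n+2, 2).
For n = 47: 2 * C(49, 2) = 2 * 1176 = 2352

2352


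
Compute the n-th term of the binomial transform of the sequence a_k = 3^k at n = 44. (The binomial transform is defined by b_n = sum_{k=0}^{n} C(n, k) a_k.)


With a_k = 3^k, b_n = sum_{k=0}^{n} C(n, k) 3^k = (1 + 3)^n by the binomial theorem.
For n = 44: (1 + 3)^44 = 4^44 = 309485009821345068724781056.

309485009821345068724781056


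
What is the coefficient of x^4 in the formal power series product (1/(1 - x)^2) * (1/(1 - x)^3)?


Combine the factors: (1/(1 - x)^2) * (1/(1 - x)^3) = 1/(1 - x)^5.
Then use 1/(1 - x)^r = sum_{k>=0} C(k + r - 1, r - 1) x^k with r = 5 and k = 4:
C(8, 4) = 70.

70


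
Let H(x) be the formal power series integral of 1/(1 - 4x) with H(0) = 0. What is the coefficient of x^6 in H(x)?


1/(1 - 4x) = sum_{k>=0} 4^k x^k. Integrating termwise with H(0) = 0:
H(x) = sum_{k>=0} 4^k x^(k+1) / (k+1) = sum_{m>=1} 4^(m-1) x^m / m.
For m = 6: 4^5/6 = 1024/6 = 512/3.

512/3


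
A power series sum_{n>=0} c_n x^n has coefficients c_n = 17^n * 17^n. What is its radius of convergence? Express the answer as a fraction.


By the root test (Cauchy-Hadamard), the radius is R = 1 / limsup_n |c_n|^(1/n).
Here |c_n|^(1/n) = (17^n * 17^n)^(1/n) = 17 * 17 = 289 for all n.
So R = 1/289 = 1/289.

1/289


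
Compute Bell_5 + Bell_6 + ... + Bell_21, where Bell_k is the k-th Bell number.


Recall Bell_k counts set partitions of a k-set (with Bell_0 = 1 by convention).
Bell_5 through Bell_21: 52, 203, 877, 4140, 21147, 115975, 678570, 4213597, 27644437, 190899322, 1382958545, 10480142147, 82864869804, 682076806159, 5832742205057, 51724158235372, 474869816156751
Sum = 52 + 203 + 877 + 4140 + 21147 + 115975 + 678570 + 4213597 + 27644437 + 190899322 + 1382958545 + 10480142147 + 82864869804 + 682076806159 + 5832742205057 + 51724158235372 + 474869816156751 = 533203744952155.

533203744952155


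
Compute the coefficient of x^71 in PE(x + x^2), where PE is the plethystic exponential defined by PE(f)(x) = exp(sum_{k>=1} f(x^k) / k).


With f(x) = x + x^2, the exponent is sum_{k>=1} (x^k + x^(2k)) / k = -ln(1 - x) - ln(1 - x^2). Exponentiating:
PE(x + x^2) = 1 / ((1 - x)(1 - x^2)).
This is the generating function for partitions of n into parts of size 1 or 2. The number of 2's can be any j in 0..35, and the rest are 1's, so
[x^71] = floor(71/2) + 1 = 36.

36


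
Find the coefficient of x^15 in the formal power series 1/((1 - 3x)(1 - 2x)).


By partial fractions or Cauchy convolution:
The coefficient equals sum_{k=0}^{15} 3^k * 2^(15-k).
= 42981185

42981185


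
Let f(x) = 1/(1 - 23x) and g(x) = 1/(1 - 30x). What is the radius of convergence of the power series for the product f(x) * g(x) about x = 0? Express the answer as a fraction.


The radius of 1/(1 - 23x) is 1/23 (nearest singularity at x = 1/23), and the radius of 1/(1 - 30x) is 1/30.
The product f(x)*g(x) = 1/((1 - 23x)(1 - 30x)) has singularities at both 1/23 and 1/30, so its radius of convergence is the distance to the nearest one:
min(1/23, 1/30) = 1/30.

1/30


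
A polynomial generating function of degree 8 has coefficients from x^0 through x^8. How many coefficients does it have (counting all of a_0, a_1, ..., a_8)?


A polynomial of degree 8 takes the form a_0 + a_1 x + ... + a_8 x^8.
The number of coefficients is 8 + 1 = 9.

9


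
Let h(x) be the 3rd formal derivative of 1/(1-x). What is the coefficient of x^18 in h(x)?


Differentiating 3 times: d^3/dx^3 [1/(1-x)] = 3!/(1-x)^4.
The expansion 1/(1-x)^4 = sum_{k>=0} C(k+3, 3) x^k, so the coefficient of x^n in 3!/(1-x)^4 is 3! * C(n+3, 3).
For n = 18: 6 * C(21, 3) = 6 * 1330 = 7980

7980


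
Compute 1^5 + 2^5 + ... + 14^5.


This power sum has a closed form given by Faulhaber's formula
sum_{k=1}^{m} k^p = (1 / (p + 1)) * sum_{j=0}^{p} C(p + 1, j) B_j m^(p + 1 - j),
but for small m direct computation is fastest:
1 + 32 + 243 + 1024 + 3125 + 7776 + 16807 + 32768 + 59049 + 100000 + 161051 + 248832 + 371293 + 537824 = 1539825.

1539825


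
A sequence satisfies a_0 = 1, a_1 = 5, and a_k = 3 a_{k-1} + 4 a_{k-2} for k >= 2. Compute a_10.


The characteristic equation is t^2 - 3 t - 4 = 0, with roots r_1 = 4 and r_2 = -1 (so c_1 = r_1 + r_2, c_2 = -r_1 r_2 as required).
One can use the closed form a_n = A r_1^n + B r_2^n, but direct iteration is more reliable:
a_0 = 1, a_1 = 5, a_2 = 19, a_3 = 77, a_4 = 307, a_5 = 1229, a_6 = 4915, a_7 = 19661, a_8 = 78643, a_9 = 314573, a_10 = 1258291.
So a_10 = 1258291.

1258291


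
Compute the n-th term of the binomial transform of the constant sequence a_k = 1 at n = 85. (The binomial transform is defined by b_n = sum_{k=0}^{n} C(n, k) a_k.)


With a_k = 1 for all k, b_n = sum_{k=0}^{n} C(n, k) = 2^n by the binomial theorem.
For n = 85: 2^85 = 38685626227668133590597632.

38685626227668133590597632


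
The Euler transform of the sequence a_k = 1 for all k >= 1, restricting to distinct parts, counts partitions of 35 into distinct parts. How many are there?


Partitions of 35 into distinct parts can be computed via generating function.
Product (1+x)(1+x^2)(1+x^3)...
The coefficient of x^35 = 585

585


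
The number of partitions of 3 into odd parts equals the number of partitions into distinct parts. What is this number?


Computing partitions of 3 into odd parts (1, 3, 5, ...):
Using the generating function prod_{k>=0} 1/(1-x^(2k+1)),
the count is 2

2


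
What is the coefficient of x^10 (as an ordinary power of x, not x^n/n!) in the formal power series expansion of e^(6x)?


The exponential series is e^y = sum_{k>=0} y^k / k!. Substituting y = 6x gives
e^(6x) = sum_{k>=0} 6^k x^k / k!.
So the coefficient of x^n is a^n/n! with a = 6, n = 10:
6^10 / 10! = 60466176/3628800 = 2916/175

2916/175


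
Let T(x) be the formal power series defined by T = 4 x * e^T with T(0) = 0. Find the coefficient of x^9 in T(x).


Apply the Lagrange inversion formula: if T = 4 x * phi(T) with phi(t) = e^t, then
[x^n] T = 4^n * (1/n) [t^(n-1)] phi(t)^n = 4^n * (1/n) [t^(n-1)] e^(n t) = 4^n * (1/n) * n^(n-1) / (n-1)! = 4^n * n^(n-1) / n!.
When c = 1 this is the Cayley count of rooted labeled trees on n vertices, divided by n!.
For n = 9: 4^9 * 9^8 / 9! = 262144 * 43046721/362880 = 1088391168/35.

1088391168/35


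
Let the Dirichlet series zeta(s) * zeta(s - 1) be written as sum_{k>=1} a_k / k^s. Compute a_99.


Convolution gives a_k = sum_{d | k} d * 1 = sum_{d | k} d = sigma(k), the sum of positive divisors of k.
For k = 99, the divisors are 1, 3, 9, 11, 33, 99, so
sigma(99) = 1 + 3 + 9 + 11 + 33 + 99 = 156.

156


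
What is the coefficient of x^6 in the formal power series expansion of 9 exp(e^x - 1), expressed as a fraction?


exp(e^x - 1) is the exponential generating function for the Bell numbers Bell_k: exp(e^x - 1) = sum_{k>=0} Bell_k x^k / k!.
So the coefficient of x^6 in 9 exp(e^x - 1) is 9 Bell_6 / 6!.
Computing: Bell_6 = 203 and 6! = 720, giving
9 * 203/720 = 203/80.

203/80


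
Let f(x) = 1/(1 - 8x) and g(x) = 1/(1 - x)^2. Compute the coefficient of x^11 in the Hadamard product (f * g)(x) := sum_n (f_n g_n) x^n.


f has coefficients f_k = 8^k. For g = 1/(1 - x)^2 the coefficient is g_k = C(k + 1, 1) = k + 1. The Hadamard coefficient is (f * g)_k = 8^k * (k + 1).
For k = 11: 8^11 * 12 = 8589934592 * 12 = 103079215104.

103079215104


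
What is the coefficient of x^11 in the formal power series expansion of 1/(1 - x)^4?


The expansion 1/(1 - x)^r = sum_{k>=0} C(k + r - 1, r - 1) x^k follows from the multiset / negative-binomial theorem (or from repeated differentiation of the geometric series).
For r = 4 and k = 11:
C(14, 3) = 87178291200 / (6 * 39916800) = 364.

364


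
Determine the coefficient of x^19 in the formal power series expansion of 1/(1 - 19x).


The geometric series identity gives 1/(1 - c x) = sum_{k>=0} c^k x^k, so the coefficient of x^k is c^k.
Here c = 19 and k = 19.
Computing: 19^19 = 1978419655660313589123979

1978419655660313589123979


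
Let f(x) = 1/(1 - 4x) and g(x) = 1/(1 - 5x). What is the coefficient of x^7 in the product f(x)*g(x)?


The coefficient of x^n in f*g is the Cauchy product: sum_{k=0}^{n} a^k * b^(n-k).
With a=4, b=5, n=7:
sum_{k=0}^{7} 4^k * 5^(7-k)
= 325089

325089


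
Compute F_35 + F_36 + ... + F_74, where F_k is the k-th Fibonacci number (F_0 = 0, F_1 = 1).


Use the identity sum_{k=0}^{N} F_k = F_{N+2} - 1 (which follows from F_{k+2} - F_{k+1} = F_k). Then
sum_{k=35}^{74} F_k = (F_{76} - 1) - (F_{36} - 1) = F_{76} - F_{36}.
Computing: F_{76} = 3416454622906707, F_{36} = 14930352, so
Sum = 3416454622906707 - 14930352 = 3416454607976355.

3416454607976355


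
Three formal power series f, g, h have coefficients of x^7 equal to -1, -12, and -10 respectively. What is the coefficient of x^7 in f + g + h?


Series addition is componentwise:
-1 + -12 + -10
= -23

-23


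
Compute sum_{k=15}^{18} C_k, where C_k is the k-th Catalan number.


C_15 through C_18: 9694845, 35357670, 129644790, 477638700
Sum = 9694845 + 35357670 + 129644790 + 477638700
= 652336005

652336005


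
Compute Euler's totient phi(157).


phi(n) counts integers in [1, n] coprime to n. Using the multiplicative formula phi(n) = n * prod_{p | n} (1 - 1/p):
157 = 157, so
phi(157) = 157 * (1 - 1/157) = 156.

156


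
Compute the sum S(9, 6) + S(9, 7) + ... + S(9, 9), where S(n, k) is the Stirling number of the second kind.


By definition, S(n, k) counts partitions of an n-set into exactly k nonempty blocks.
Computing row n = 9 for k = 6..9:
S(9, k): 2646, 462, 36, 1
Sum = 3145.

3145


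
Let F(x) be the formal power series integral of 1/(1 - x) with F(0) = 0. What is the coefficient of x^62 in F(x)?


1/(1 - x) = sum_{k>=0} x^k. Integrating termwise and using F(0) = 0 gives
F(x) = sum_{k>=0} x^(k+1) / (k+1) = sum_{m>=1} x^m / m = -ln(1 - x).
So the coefficient of x^62 is 1/62 = 1/62.

1/62


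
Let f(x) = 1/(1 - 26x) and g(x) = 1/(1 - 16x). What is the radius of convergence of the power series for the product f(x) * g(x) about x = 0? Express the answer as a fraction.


The radius of 1/(1 - 26x) is 1/26 (nearest singularity at x = 1/26), and the radius of 1/(1 - 16x) is 1/16.
The product f(x)*g(x) = 1/((1 - 26x)(1 - 16x)) has singularities at both 1/26 and 1/16, so its radius of convergence is the distance to the nearest one:
min(1/26, 1/16) = 1/26.

1/26


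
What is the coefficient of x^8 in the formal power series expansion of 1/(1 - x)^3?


The negative binomial / multiset identity is
1/(1 - x)^r = sum_{k>=0} C(k + r - 1, r - 1) x^k.
Here r = 3 and k = 8, so the coefficient is
C(8 + 2, 2) = C(10, 2)
= 45

45


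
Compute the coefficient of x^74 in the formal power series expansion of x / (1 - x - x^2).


Let f(x) = sum_{k>=0} a_k x^k. Multiplying f(x) * (1 - x - x^2) = x and matching coefficients gives a_0 = 0, a_1 = 1, and a_k = a_{k-1} + a_{k-2} for k >= 2. These are the Fibonacci numbers F_k.
Iterating from F_0 = 0, F_1 = 1:
F_0=0, F_1=1, F_2=1, F_3=2, F_4=3, F_5=5, F_6=8, F_7=13, F_8=21, F_9=34, ...
F_74 = 1304969544928657.

1304969544928657


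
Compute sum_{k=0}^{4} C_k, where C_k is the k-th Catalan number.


C_0 through C_4: 1, 1, 2, 5, 14
Sum = 1 + 1 + 2 + 5 + 14
= 23

23
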